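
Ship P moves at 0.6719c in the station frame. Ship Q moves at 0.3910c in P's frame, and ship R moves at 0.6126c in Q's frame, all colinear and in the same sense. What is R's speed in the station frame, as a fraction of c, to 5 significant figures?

Compose boost 2: (0.3910 + 0.6719)/(1 + 0.3910×0.6719) = 1.0629/1.262713 = 0.8417590
Compose boost 3: (0.6126 + 0.8417590)/(1 + 0.6126×0.8417590) = 1.454359/1.515662 = 0.95955

u ≈ 0.95955c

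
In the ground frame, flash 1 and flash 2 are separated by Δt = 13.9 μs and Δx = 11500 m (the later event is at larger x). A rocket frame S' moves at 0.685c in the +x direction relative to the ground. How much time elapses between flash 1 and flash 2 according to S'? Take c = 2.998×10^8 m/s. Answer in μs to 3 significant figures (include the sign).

Δt' ≈ -17.0 μs

γ = 1/√(1 − 0.685²) = 1.3726
Δt' = γ(Δt − vΔx/c²) = 1.3726 × (13.9 μs − 0.685×11500 m / (2.998×10^8 m/s))
= 1.3726 × (-12.376 μs) = -17.0 μs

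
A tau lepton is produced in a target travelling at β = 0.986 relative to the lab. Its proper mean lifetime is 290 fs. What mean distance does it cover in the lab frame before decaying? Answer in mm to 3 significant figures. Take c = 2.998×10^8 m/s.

γ = 1/√(1 − 0.986²) = 5.9972
Dilated lifetime: Δt = γτ₀ = 5.9972 × 290 fs = 1739.2 fs
d = vΔt = 0.986c × 1739.2 fs = 2.9560×10^8 m/s × 1.7392×10^-12 s = 0.514 mm

d ≈ 0.514 mm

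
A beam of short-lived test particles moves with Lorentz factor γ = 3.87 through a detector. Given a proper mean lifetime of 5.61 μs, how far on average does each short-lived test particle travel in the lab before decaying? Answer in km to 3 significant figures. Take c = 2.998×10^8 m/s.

β = √(1 − 1/γ²) = √(1 − 1/3.87²) = 0.96604
Dilated lifetime: Δt = γτ₀ = 3.87 × 5.61 μs = 21.711 μs
d = vΔt = 0.96604c × 21.711 μs = 2.8962×10^8 m/s × 2.1711×10^-5 s = 6.29 km

d ≈ 6.29 km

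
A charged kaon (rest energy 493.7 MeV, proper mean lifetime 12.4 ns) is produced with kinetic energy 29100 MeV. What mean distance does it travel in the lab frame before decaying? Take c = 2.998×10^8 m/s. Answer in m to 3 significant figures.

γ = 1 + K/(m₀c²) = 1 + 29100/493.7 = 59.943
β = √(1 − 1/γ²) = 0.99986
Dilated lifetime: γτ₀ = 59.943 × 12.4 ns = 743.29 ns
d = βc·γτ₀ = 0.99986 × (2.998×10^8 m/s) × 7.4329×10^-7 s = 223 m

d ≈ 223 m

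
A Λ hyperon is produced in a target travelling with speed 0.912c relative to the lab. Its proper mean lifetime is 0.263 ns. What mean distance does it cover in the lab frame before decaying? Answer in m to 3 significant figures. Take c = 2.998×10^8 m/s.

γ = 1/√(1 − 0.912²) = 2.4379
Dilated lifetime: Δt = γτ₀ = 2.4379 × 0.263 ns = 0.64117 ns
d = vΔt = 0.912c × 0.64117 ns = 2.7342×10^8 m/s × 6.4117×10^-10 s = 0.175 m

d ≈ 0.175 m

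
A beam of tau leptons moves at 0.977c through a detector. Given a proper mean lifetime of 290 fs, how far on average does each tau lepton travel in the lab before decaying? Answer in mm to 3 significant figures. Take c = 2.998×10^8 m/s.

d ≈ 0.398 mm

γ = 1/√(1 − 0.977²) = 4.6896
Dilated lifetime: Δt = γτ₀ = 4.6896 × 290 fs = 1360.0 fs
d = vΔt = 0.977c × 1360.0 fs = 2.9290×10^8 m/s × 1.3600×10^-12 s = 0.398 mm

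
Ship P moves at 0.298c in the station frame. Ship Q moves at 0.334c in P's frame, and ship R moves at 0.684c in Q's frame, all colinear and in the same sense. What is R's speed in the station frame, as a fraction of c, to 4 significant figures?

Compose boost 2: (0.334 + 0.298)/(1 + 0.334×0.298) = 0.6320/1.09953 = 0.574790
Compose boost 3: (0.684 + 0.574790)/(1 + 0.684×0.574790) = 1.25879/1.39316 = 0.9036

u ≈ 0.9036c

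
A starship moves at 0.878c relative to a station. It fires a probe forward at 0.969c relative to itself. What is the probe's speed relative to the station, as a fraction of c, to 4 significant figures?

Relativistic velocity addition: u = (u' + v)/(1 + u'v/c²)
= (0.969 + 0.878)/(1 + 0.969×0.878) = 1.847/1.85078 = 0.9980

u ≈ 0.9980c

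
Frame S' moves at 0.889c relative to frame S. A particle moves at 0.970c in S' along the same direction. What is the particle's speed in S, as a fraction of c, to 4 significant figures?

Relativistic velocity addition: u = (u' + v)/(1 + u'v/c²)
= (0.970 + 0.889)/(1 + 0.970×0.889) = 1.859/1.86233 = 0.9982

u ≈ 0.9982c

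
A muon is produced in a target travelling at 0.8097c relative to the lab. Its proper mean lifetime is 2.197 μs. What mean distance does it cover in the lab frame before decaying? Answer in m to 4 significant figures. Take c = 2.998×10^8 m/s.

γ = 1/√(1 − 0.8097²) = 1.70403
Dilated lifetime: Δt = γτ₀ = 1.70403 × 2.197 μs = 3.74375 μs
d = vΔt = 0.8097c × 3.74375 μs = 2.42748×10^8 m/s × 3.74375×10^-6 s = 908.8 m

d ≈ 908.8 m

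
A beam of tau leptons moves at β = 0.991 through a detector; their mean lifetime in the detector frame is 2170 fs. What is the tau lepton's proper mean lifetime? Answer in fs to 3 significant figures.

γ = 1/√(1 − 0.991²) = 7.4704
Proper time: τ₀ = Δt/γ = 2170/7.4704 = 290 fs

τ₀ ≈ 290 fs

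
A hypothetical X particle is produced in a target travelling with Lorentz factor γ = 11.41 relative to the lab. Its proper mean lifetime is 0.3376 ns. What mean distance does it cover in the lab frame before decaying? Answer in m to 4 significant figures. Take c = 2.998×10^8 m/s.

β = √(1 − 1/γ²) = √(1 − 1/11.41²) = 0.996152
Dilated lifetime: Δt = γτ₀ = 11.41 × 0.3376 ns = 3.85202 ns
d = vΔt = 0.996152c × 3.85202 ns = 2.98646×10^8 m/s × 3.85202×10^-9 s = 1.150 m

d ≈ 1.150 m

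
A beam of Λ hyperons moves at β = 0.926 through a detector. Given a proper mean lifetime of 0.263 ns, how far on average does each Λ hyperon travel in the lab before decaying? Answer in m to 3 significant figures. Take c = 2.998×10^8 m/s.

γ = 1/√(1 − 0.926²) = 2.6488
Dilated lifetime: Δt = γτ₀ = 2.6488 × 0.263 ns = 0.69665 ns
d = vΔt = 0.926c × 0.69665 ns = 2.7761×10^8 m/s × 6.9665×10^-10 s = 0.193 m

d ≈ 0.193 m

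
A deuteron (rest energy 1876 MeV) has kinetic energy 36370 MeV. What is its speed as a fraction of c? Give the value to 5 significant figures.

γ = 1 + K/(m₀c²) = 1 + 36370/1876 = 20.38699
β = √(1 − 1/γ²) = 0.99880

β ≈ 0.99880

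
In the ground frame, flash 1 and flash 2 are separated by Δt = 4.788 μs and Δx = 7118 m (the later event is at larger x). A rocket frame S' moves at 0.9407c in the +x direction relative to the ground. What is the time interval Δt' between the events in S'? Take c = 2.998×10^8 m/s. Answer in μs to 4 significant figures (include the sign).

Δt' ≈ -51.72 μs

γ = 1/√(1 − 0.9407²) = 2.94777
Δt' = γ(Δt − vΔx/c²) = 2.94777 × (4.788 μs − 0.9407×7118 m / (2.998×10^8 m/s))
= 2.94777 × (-17.5466 μs) = -51.72 μs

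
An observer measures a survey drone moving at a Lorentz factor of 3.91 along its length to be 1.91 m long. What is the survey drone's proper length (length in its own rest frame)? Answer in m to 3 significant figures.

L₀ ≈ 7.47 m

γ = 3.91 (given)
L₀ = γL = 3.91 × 1.91 = 7.47 m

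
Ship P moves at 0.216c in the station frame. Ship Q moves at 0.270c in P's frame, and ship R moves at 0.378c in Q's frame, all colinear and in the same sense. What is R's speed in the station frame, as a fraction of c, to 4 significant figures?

Compose boost 2: (0.270 + 0.216)/(1 + 0.270×0.216) = 0.4860/1.05832 = 0.459218
Compose boost 3: (0.378 + 0.459218)/(1 + 0.378×0.459218) = 0.837218/1.17358 = 0.7134

u ≈ 0.7134c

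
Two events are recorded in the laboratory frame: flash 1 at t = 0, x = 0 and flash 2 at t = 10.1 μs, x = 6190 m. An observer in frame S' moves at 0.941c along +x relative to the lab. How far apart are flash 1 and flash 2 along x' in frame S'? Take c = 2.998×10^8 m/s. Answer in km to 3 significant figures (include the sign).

γ = 1/√(1 − 0.941²) = 2.9550
Δx' = γ(Δx − vΔt) = 2.9550 × (6190 m − 0.941×(2.998×10^8 m/s)×10.1×10^-6 s)
= 2.9550 × (3340.7 m) = 9.87 km

Δx' ≈ 9.87 km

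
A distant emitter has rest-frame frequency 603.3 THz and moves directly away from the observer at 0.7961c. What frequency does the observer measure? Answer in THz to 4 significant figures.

Relativistic Doppler: f_obs = f_src √((1−β)/(1+β))
= 603.3 × √(0.203900/1.79610) = 603.3 × 0.336933 = 203.3 THz

f_obs ≈ 203.3 THz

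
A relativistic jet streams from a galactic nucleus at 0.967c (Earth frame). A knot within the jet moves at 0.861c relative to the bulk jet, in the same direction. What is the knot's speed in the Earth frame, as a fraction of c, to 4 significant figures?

u ≈ 0.9975c

Relativistic velocity addition: u = (u' + v)/(1 + u'v/c²)
= (0.861 + 0.967)/(1 + 0.861×0.967) = 1.828/1.83259 = 0.9975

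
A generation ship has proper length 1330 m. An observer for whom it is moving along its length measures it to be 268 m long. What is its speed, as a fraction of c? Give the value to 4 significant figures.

γ = L₀/L = 1330/268 = 4.96269
β = √(1 − 1/γ²) = 0.9795

β ≈ 0.9795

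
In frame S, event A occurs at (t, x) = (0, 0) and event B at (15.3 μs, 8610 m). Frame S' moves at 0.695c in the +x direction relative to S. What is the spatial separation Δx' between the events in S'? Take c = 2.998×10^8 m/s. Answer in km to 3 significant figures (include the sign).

γ = 1/√(1 − 0.695²) = 1.3908
Δx' = γ(Δx − vΔt) = 1.3908 × (8610 m − 0.695×(2.998×10^8 m/s)×15.3×10^-6 s)
= 1.3908 × (5422.1 m) = 7.54 km

Δx' ≈ 7.54 km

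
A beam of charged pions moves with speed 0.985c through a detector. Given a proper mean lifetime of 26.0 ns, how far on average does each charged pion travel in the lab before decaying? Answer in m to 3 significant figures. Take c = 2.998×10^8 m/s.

γ = 1/√(1 − 0.985²) = 5.7953
Dilated lifetime: Δt = γτ₀ = 5.7953 × 26.0 ns = 150.68 ns
d = vΔt = 0.985c × 150.68 ns = 2.9530×10^8 m/s × 1.5068×10^-7 s = 44.5 m

d ≈ 44.5 m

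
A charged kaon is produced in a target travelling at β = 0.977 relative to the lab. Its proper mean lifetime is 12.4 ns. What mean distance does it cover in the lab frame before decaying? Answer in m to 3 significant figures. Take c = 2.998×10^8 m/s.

d ≈ 17.0 m

γ = 1/√(1 − 0.977²) = 4.6896
Dilated lifetime: Δt = γτ₀ = 4.6896 × 12.4 ns = 58.151 ns
d = vΔt = 0.977c × 58.151 ns = 2.9290×10^8 m/s × 5.8151×10^-8 s = 17.0 m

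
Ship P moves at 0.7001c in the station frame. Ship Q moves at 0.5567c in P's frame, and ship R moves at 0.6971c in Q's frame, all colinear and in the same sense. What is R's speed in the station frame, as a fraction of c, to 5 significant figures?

u ≈ 0.98223c

Compose boost 2: (0.5567 + 0.7001)/(1 + 0.5567×0.7001) = 1.2568/1.389746 = 0.9043381
Compose boost 3: (0.6971 + 0.9043381)/(1 + 0.6971×0.9043381) = 1.601438/1.630414 = 0.98223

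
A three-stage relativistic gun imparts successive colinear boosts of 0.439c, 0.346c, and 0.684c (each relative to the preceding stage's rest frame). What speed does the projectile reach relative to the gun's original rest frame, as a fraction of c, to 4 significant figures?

Compose boost 2: (0.346 + 0.439)/(1 + 0.346×0.439) = 0.7850/1.15189 = 0.681486
Compose boost 3: (0.684 + 0.681486)/(1 + 0.684×0.681486) = 1.36549/1.46614 = 0.9313

u ≈ 0.9313c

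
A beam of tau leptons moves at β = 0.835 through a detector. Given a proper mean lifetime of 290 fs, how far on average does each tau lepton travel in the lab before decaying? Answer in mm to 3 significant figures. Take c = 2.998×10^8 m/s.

γ = 1/√(1 − 0.835²) = 1.8174
Dilated lifetime: Δt = γτ₀ = 1.8174 × 290 fs = 527.03 fs
d = vΔt = 0.835c × 527.03 fs = 2.5033×10^8 m/s × 5.2703×10^-13 s = 0.132 mm

d ≈ 0.132 mm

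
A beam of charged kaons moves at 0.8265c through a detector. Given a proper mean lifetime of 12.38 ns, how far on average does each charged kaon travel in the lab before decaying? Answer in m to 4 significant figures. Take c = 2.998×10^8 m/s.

d ≈ 5.449 m

γ = 1/√(1 − 0.8265²) = 1.77640
Dilated lifetime: Δt = γτ₀ = 1.77640 × 12.38 ns = 21.9918 ns
d = vΔt = 0.8265c × 21.9918 ns = 2.47785×10^8 m/s × 2.19918×10^-8 s = 5.449 m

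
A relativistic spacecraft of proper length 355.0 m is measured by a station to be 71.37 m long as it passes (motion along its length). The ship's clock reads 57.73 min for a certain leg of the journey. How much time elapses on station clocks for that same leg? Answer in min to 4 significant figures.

Δt ≈ 287.2 min

Length contraction ⇒ γ = L₀/L = 355.0/71.37 = 4.97408
Time dilation: Δt = γτ₀ = 4.97408 × 57.73 min = 287.2 min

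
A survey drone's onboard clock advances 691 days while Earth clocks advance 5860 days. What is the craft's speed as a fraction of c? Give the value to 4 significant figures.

γ = Δt/τ₀ = 5860/691 = 8.48046
β = √(1 − 1/γ²) = √(1 − 1/8.48046²) = 0.9930

β ≈ 0.9930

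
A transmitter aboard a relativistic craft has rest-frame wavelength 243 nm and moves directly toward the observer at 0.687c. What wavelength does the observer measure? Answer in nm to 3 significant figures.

λ_obs ≈ 105 nm

Relativistic Doppler: λ_obs = λ_src √((1−β)/(1+β))
= 243 × √(0.31300/1.6870) = 243 × 0.43074 = 105 nm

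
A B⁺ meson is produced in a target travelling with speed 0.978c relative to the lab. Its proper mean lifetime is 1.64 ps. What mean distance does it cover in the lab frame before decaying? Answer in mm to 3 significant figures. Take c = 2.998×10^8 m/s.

d ≈ 2.31 mm

γ = 1/√(1 − 0.978²) = 4.7938
Dilated lifetime: Δt = γτ₀ = 4.7938 × 1.64 ps = 7.8618 ps
d = vΔt = 0.978c × 7.8618 ps = 2.9320×10^8 m/s × 7.8618×10^-12 s = 2.31 mm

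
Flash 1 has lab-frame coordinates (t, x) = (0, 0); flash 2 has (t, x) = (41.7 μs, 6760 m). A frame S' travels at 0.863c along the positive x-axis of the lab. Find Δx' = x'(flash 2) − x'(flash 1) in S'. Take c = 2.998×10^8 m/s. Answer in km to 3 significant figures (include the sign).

γ = 1/√(1 − 0.863²) = 1.9794
Δx' = γ(Δx − vΔt) = 1.9794 × (6760 m − 0.863×(2.998×10^8 m/s)×41.7×10^-6 s)
= 1.9794 × (-4028.9 m) = -7.97 km

Δx' ≈ -7.97 km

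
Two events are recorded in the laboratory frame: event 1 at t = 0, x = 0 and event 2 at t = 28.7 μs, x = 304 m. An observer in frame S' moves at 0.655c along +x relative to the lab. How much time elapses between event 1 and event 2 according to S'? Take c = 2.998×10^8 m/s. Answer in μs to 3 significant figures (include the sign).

Δt' ≈ 37.1 μs

γ = 1/√(1 − 0.655²) = 1.3234
Δt' = γ(Δt − vΔx/c²) = 1.3234 × (28.7 μs − 0.655×304 m / (2.998×10^8 m/s))
= 1.3234 × (28.036 μs) = 37.1 μs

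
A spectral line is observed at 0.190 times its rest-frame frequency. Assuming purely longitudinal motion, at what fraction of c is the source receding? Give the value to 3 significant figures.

β ≈ 0.930

f_obs/f_src = √((1−β)/(1+β)) = 0.190  ⇒  (1−β)/(1+β) = 0.036100
β = |1 − D²|/(1 + D²) = |1 − 0.036100|/(1 + 0.036100) = 0.930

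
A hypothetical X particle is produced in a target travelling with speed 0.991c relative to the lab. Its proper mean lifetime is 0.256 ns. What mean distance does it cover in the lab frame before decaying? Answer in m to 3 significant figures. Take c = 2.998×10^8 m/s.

γ = 1/√(1 − 0.991²) = 7.4704
Dilated lifetime: Δt = γτ₀ = 7.4704 × 0.256 ns = 1.9124 ns
d = vΔt = 0.991c × 1.9124 ns = 2.9710×10^8 m/s × 1.9124×10^-9 s = 0.568 m

d ≈ 0.568 m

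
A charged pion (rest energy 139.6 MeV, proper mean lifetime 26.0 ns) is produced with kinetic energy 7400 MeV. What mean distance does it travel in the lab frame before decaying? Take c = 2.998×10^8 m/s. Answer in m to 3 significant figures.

d ≈ 421 m

γ = 1 + K/(m₀c²) = 1 + 7400/139.6 = 54.009
β = √(1 − 1/γ²) = 0.99983
Dilated lifetime: γτ₀ = 54.009 × 26.0 ns = 1404.2 ns
d = βc·γτ₀ = 0.99983 × (2.998×10^8 m/s) × 1.4042×10^-6 s = 421 m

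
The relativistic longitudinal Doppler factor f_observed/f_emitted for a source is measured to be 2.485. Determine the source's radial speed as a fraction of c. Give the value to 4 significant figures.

f_obs/f_src = √((1+β)/(1−β)) = 2.485  ⇒  (1+β)/(1−β) = 6.17522
β = |1 − D²|/(1 + D²) = |1 − 6.17522|/(1 + 6.17522) = 0.7213

β ≈ 0.7213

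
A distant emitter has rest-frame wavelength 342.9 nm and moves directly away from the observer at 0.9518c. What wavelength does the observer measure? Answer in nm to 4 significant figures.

λ_obs ≈ 2182 nm

Relativistic Doppler: λ_obs = λ_src √((1+β)/(1−β))
= 342.9 × √(1.95180/0.0482000) = 342.9 × 6.36347 = 2182 nm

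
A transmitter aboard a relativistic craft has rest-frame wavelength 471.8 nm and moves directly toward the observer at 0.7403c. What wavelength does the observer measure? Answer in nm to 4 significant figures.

λ_obs ≈ 182.3 nm

Relativistic Doppler: λ_obs = λ_src √((1−β)/(1+β))
= 471.8 × √(0.259700/1.74030) = 471.8 × 0.386299 = 182.3 nm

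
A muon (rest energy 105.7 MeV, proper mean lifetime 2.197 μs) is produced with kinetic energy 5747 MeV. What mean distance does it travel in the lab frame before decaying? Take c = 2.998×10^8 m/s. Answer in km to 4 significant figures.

γ = 1 + K/(m₀c²) = 1 + 5747/105.7 = 55.3709
β = √(1 − 1/γ²) = 0.999837
Dilated lifetime: γτ₀ = 55.3709 × 2.197 μs = 121.650 μs
d = βc·γτ₀ = 0.999837 × (2.998×10^8 m/s) × 0.000121650 s = 36.46 km

d ≈ 36.46 km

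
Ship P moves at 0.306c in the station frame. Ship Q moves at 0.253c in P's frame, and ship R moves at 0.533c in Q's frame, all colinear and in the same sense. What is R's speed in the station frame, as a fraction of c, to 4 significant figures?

Compose boost 2: (0.253 + 0.306)/(1 + 0.253×0.306) = 0.5590/1.07742 = 0.518833
Compose boost 3: (0.533 + 0.518833)/(1 + 0.533×0.518833) = 1.05183/1.27654 = 0.8240

u ≈ 0.8240c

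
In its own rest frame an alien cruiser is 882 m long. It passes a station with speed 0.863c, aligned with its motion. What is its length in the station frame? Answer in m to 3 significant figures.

γ = 1/√(1 − 0.863²) = 1.9794
Length contraction: L = L₀/γ = 882/1.9794 = 446 m

L ≈ 446 m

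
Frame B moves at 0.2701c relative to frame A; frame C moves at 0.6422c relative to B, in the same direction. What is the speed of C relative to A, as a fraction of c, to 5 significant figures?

Compose boost 2: (0.6422 + 0.2701)/(1 + 0.6422×0.2701) = 0.91230/1.173458 = 0.77745

u ≈ 0.77745c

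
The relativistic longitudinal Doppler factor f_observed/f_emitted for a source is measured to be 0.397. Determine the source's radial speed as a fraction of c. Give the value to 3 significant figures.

f_obs/f_src = √((1−β)/(1+β)) = 0.397  ⇒  (1−β)/(1+β) = 0.15761
β = |1 − D²|/(1 + D²) = |1 − 0.15761|/(1 + 0.15761) = 0.728

β ≈ 0.728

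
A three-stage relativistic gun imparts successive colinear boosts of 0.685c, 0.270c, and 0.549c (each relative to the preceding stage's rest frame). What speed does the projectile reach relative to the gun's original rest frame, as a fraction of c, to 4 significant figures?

u ≈ 0.9393c

Compose boost 2: (0.270 + 0.685)/(1 + 0.270×0.685) = 0.9550/1.18495 = 0.805941
Compose boost 3: (0.549 + 0.805941)/(1 + 0.549×0.805941) = 1.35494/1.44246 = 0.9393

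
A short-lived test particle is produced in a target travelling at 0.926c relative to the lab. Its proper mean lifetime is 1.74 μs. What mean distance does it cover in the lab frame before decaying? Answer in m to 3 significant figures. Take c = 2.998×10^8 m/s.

γ = 1/√(1 − 0.926²) = 2.6488
Dilated lifetime: Δt = γτ₀ = 2.6488 × 1.74 μs = 4.6090 μs
d = vΔt = 0.926c × 4.6090 μs = 2.7761×10^8 m/s × 4.6090×10^-6 s = 1280 m

d ≈ 1280 m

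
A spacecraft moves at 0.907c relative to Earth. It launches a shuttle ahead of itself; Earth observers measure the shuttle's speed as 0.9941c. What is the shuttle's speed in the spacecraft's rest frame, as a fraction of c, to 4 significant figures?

Inverse velocity addition: u' = (u − v)/(1 − uv/c²)
= (0.9941 − 0.907)/(1 − 0.9941×0.907) = 0.08710/0.0983513 = 0.8856

u' ≈ 0.8856c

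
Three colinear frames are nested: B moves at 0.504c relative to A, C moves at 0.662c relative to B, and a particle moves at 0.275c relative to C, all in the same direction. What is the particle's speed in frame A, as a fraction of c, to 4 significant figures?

Compose boost 2: (0.662 + 0.504)/(1 + 0.662×0.504) = 1.166/1.33365 = 0.874294
Compose boost 3: (0.275 + 0.874294)/(1 + 0.275×0.874294) = 1.14929/1.24043 = 0.9265

u ≈ 0.9265c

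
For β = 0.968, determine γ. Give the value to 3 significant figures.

γ ≈ 3.98

γ = 1/√(1 − β²) = 1/√(1 − 0.968²) = 1/√(0.062976) = 3.98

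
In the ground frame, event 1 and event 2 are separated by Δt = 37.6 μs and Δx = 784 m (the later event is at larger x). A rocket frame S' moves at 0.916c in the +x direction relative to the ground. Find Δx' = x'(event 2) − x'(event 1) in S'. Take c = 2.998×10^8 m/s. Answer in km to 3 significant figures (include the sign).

γ = 1/√(1 − 0.916²) = 2.4927
Δx' = γ(Δx − vΔt) = 2.4927 × (784 m − 0.916×(2.998×10^8 m/s)×37.6×10^-6 s)
= 2.4927 × (-9541.6 m) = -23.8 km

Δx' ≈ -23.8 km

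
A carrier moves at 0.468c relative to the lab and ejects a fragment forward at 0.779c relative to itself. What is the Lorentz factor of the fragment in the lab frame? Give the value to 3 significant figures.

γ ≈ 2.46

u_lab = (0.779 + 0.468)/(1 + 0.779×0.468) = 1.247/1.36457 = 0.913840
γ = 1/√(1 − 0.913840²) = 2.46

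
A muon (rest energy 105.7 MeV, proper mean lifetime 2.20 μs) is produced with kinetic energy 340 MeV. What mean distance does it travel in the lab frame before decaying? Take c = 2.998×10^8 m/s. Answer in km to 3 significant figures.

d ≈ 2.70 km

γ = 1 + K/(m₀c²) = 1 + 340/105.7 = 4.2167
β = √(1 − 1/γ²) = 0.97147
Dilated lifetime: γτ₀ = 4.2167 × 2.20 μs = 9.2766 μs
d = βc·γτ₀ = 0.97147 × (2.998×10^8 m/s) × 9.2766×10^-6 s = 2.70 km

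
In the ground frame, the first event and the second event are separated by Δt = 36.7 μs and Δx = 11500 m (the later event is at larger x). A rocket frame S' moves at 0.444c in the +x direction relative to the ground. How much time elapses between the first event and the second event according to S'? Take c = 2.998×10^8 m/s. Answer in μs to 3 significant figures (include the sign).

γ = 1/√(1 − 0.444²) = 1.1160
Δt' = γ(Δt − vΔx/c²) = 1.1160 × (36.7 μs − 0.444×11500 m / (2.998×10^8 m/s))
= 1.1160 × (19.669 μs) = 22.0 μs

Δt' ≈ 22.0 μs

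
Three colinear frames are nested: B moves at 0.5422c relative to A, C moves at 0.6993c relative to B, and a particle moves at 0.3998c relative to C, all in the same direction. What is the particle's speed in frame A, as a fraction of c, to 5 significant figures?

Compose boost 2: (0.6993 + 0.5422)/(1 + 0.6993×0.5422) = 1.2415/1.379160 = 0.9001853
Compose boost 3: (0.3998 + 0.9001853)/(1 + 0.3998×0.9001853) = 1.299985/1.359894 = 0.95595

u ≈ 0.95595c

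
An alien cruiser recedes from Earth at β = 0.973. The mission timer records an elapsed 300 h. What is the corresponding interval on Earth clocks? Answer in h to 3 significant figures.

Δt ≈ 1300 h

γ = 1/√(1 − 0.973²) = 4.3327
Time dilation: Δt = γτ₀ = 4.3327 × 300 h = 1300 h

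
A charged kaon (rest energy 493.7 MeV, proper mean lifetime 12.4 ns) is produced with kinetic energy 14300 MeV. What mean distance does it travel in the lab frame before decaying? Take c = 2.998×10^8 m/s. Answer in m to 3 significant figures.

d ≈ 111 m

γ = 1 + K/(m₀c²) = 1 + 14300/493.7 = 29.965
β = √(1 − 1/γ²) = 0.99944
Dilated lifetime: γτ₀ = 29.965 × 12.4 ns = 371.57 ns
d = βc·γτ₀ = 0.99944 × (2.998×10^8 m/s) × 3.7157×10^-7 s = 111 m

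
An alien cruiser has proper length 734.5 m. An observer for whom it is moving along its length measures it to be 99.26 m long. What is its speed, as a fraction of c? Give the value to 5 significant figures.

γ = L₀/L = 734.5/99.26 = 7.399758
β = √(1 − 1/γ²) = 0.99083

β ≈ 0.99083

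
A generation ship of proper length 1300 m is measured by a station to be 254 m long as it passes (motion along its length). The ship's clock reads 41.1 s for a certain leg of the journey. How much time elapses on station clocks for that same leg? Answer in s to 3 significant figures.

Length contraction ⇒ γ = L₀/L = 1300/254 = 5.1181
Time dilation: Δt = γτ₀ = 5.1181 × 41.1 s = 210 s

Δt ≈ 210 s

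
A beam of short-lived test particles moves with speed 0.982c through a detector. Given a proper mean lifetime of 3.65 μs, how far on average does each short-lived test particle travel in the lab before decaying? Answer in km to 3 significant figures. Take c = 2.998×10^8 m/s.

γ = 1/√(1 − 0.982²) = 5.2943
Dilated lifetime: Δt = γτ₀ = 5.2943 × 3.65 μs = 19.324 μs
d = vΔt = 0.982c × 19.324 μs = 2.9440×10^8 m/s × 1.9324×10^-5 s = 5.69 km

d ≈ 5.69 km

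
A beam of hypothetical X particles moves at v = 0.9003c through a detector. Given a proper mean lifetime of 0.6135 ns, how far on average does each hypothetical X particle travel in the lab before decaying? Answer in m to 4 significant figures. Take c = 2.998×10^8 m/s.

d ≈ 0.3804 m

γ = 1/√(1 − 0.9003²) = 2.29742
Dilated lifetime: Δt = γτ₀ = 2.29742 × 0.6135 ns = 1.40947 ns
d = vΔt = 0.9003c × 1.40947 ns = 2.69910×10^8 m/s × 1.40947×10^-9 s = 0.3804 m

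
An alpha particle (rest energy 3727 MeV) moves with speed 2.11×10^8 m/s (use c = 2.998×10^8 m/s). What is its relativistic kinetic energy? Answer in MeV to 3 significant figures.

β = v/c = 2.11×10^8 / 2.998×10^8 = 0.70380
γ = 1/√(1 − 0.70380²) = 1.4077
K = (γ − 1)m₀c² = (1.4077 − 1) × 3727 MeV = 0.40767 × 3727 MeV = 1520 MeV

K ≈ 1520 MeV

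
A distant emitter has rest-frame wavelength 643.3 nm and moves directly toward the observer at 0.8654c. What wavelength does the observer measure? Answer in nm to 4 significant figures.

Relativistic Doppler: λ_obs = λ_src √((1−β)/(1+β))
= 643.3 × √(0.134600/1.86540) = 643.3 × 0.268619 = 172.8 nm

λ_obs ≈ 172.8 nm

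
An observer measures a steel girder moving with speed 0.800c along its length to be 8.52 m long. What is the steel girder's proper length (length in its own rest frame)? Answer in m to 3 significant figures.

γ = 1/√(1 − 0.800²) = 1.6667
L₀ = γL = 1.6667 × 8.52 = 14.2 m

L₀ ≈ 14.2 m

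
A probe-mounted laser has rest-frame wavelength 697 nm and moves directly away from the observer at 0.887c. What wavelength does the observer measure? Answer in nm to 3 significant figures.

λ_obs ≈ 2850 nm

Relativistic Doppler: λ_obs = λ_src √((1+β)/(1−β))
= 697 × √(1.8870/0.11300) = 697 × 4.0865 = 2850 nm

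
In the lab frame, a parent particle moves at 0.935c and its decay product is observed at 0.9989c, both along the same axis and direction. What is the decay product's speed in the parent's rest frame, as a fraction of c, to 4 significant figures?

u' ≈ 0.9678c

Inverse velocity addition: u' = (u − v)/(1 − uv/c²)
= (0.9989 − 0.935)/(1 − 0.9989×0.935) = 0.06390/0.0660285 = 0.9678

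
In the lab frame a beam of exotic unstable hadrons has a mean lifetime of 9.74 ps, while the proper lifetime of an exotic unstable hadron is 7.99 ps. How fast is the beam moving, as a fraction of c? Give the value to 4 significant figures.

γ = Δt/τ₀ = 9.74/7.99 = 1.21902
β = √(1 − 1/γ²) = √(1 − 1/1.21902²) = 0.5719

β ≈ 0.5719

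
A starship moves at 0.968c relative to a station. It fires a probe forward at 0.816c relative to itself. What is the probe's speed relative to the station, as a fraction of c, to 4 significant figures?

u ≈ 0.9967c

Relativistic velocity addition: u = (u' + v)/(1 + u'v/c²)
= (0.816 + 0.968)/(1 + 0.816×0.968) = 1.784/1.78989 = 0.9967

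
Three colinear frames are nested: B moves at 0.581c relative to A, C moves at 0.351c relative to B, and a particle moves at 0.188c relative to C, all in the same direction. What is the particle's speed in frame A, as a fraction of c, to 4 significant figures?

Compose boost 2: (0.351 + 0.581)/(1 + 0.351×0.581) = 0.9320/1.20393 = 0.774131
Compose boost 3: (0.188 + 0.774131)/(1 + 0.188×0.774131) = 0.962131/1.14554 = 0.8399

u ≈ 0.8399c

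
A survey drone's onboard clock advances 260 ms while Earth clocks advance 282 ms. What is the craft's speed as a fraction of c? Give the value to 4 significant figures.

γ = Δt/τ₀ = 282/260 = 1.08462
β = √(1 − 1/γ²) = √(1 − 1/1.08462²) = 0.3872

β ≈ 0.3872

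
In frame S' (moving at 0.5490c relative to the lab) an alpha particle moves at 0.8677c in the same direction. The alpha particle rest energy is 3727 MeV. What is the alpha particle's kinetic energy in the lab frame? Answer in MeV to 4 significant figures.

K ≈ 9517 MeV

u_lab = (0.8677 + 0.5490)/(1 + 0.8677×0.5490) = 0.9595851
γ = 1/√(1 − 0.9595851²) = 3.55342
K = (γ − 1)m₀c² = (3.55342 − 1) × 3727 = 2.55342 × 3727 = 9517 MeV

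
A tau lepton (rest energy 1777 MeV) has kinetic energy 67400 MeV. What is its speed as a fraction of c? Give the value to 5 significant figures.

β ≈ 0.99967

γ = 1 + K/(m₀c²) = 1 + 67400/1777 = 38.92909
β = √(1 − 1/γ²) = 0.99967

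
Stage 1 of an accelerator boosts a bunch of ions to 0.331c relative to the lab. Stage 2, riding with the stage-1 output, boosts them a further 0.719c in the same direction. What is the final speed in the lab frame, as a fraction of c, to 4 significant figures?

Compose boost 2: (0.719 + 0.331)/(1 + 0.719×0.331) = 1.050/1.23799 = 0.8481

u ≈ 0.8481c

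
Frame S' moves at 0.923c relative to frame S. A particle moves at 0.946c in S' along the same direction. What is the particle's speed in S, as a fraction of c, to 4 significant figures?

u ≈ 0.9978c

Relativistic velocity addition: u = (u' + v)/(1 + u'v/c²)
= (0.946 + 0.923)/(1 + 0.946×0.923) = 1.869/1.87316 = 0.9978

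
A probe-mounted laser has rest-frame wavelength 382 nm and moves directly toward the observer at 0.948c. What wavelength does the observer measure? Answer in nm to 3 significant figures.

Relativistic Doppler: λ_obs = λ_src √((1−β)/(1+β))
= 382 × √(0.052000/1.9480) = 382 × 0.16338 = 62.4 nm

λ_obs ≈ 62.4 nm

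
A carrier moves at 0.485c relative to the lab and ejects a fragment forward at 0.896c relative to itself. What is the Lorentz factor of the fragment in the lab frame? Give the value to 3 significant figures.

γ ≈ 3.69

u_lab = (0.896 + 0.485)/(1 + 0.896×0.485) = 1.381/1.43456 = 0.962665
γ = 1/√(1 − 0.962665²) = 3.69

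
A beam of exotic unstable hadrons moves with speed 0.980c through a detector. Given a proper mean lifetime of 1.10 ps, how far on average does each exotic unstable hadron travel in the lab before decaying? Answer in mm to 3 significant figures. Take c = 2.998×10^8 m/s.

d ≈ 1.62 mm

γ = 1/√(1 − 0.980²) = 5.0252
Dilated lifetime: Δt = γτ₀ = 5.0252 × 1.10 ps = 5.5277 ps
d = vΔt = 0.980c × 5.5277 ps = 2.9380×10^8 m/s × 5.5277×10^-12 s = 1.62 mm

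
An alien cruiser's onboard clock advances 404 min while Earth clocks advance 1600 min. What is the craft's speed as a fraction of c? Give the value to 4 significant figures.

β ≈ 0.9676

γ = Δt/τ₀ = 1600/404 = 3.96040
β = √(1 − 1/γ²) = √(1 − 1/3.96040²) = 0.9676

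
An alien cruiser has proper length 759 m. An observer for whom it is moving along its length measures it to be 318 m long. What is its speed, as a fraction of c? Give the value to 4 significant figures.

β ≈ 0.9080

γ = L₀/L = 759/318 = 2.38679
β = √(1 − 1/γ²) = 0.9080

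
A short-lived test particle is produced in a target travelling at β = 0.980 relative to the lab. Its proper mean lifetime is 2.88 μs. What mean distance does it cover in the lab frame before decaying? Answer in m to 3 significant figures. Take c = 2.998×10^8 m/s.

d ≈ 4250 m

γ = 1/√(1 − 0.980²) = 5.0252
Dilated lifetime: Δt = γτ₀ = 5.0252 × 2.88 μs = 14.473 μs
d = vΔt = 0.980c × 14.473 μs = 2.9380×10^8 m/s × 1.4473×10^-5 s = 4250 m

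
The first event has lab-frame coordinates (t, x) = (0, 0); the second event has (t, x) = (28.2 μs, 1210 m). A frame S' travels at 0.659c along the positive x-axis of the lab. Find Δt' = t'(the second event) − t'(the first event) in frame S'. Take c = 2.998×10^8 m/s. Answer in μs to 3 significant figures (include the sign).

γ = 1/√(1 − 0.659²) = 1.3295
Δt' = γ(Δt − vΔx/c²) = 1.3295 × (28.2 μs − 0.659×1210 m / (2.998×10^8 m/s))
= 1.3295 × (25.540 μs) = 34.0 μs

Δt' ≈ 34.0 μs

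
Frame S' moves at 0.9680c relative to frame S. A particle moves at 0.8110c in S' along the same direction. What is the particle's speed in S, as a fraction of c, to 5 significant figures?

Relativistic velocity addition: u = (u' + v)/(1 + u'v/c²)
= (0.8110 + 0.9680)/(1 + 0.8110×0.9680) = 1.7790/1.785048 = 0.99661

u ≈ 0.99661c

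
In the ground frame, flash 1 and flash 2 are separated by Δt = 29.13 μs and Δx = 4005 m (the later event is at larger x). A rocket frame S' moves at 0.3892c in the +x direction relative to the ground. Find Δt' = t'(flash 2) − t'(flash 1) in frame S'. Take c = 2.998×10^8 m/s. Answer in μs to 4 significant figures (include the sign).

Δt' ≈ 25.98 μs

γ = 1/√(1 − 0.3892²) = 1.08560
Δt' = γ(Δt − vΔx/c²) = 1.08560 × (29.13 μs − 0.3892×4005 m / (2.998×10^8 m/s))
= 1.08560 × (23.9307 μs) = 25.98 μs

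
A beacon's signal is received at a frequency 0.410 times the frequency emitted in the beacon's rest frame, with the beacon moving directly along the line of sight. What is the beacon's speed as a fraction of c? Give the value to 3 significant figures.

β ≈ 0.712

f_obs/f_src = √((1−β)/(1+β)) = 0.410  ⇒  (1−β)/(1+β) = 0.16810
β = |1 − D²|/(1 + D²) = |1 − 0.16810|/(1 + 0.16810) = 0.712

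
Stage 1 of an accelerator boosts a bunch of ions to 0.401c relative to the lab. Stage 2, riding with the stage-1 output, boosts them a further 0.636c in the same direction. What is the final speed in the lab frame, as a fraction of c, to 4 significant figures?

Compose boost 2: (0.636 + 0.401)/(1 + 0.636×0.401) = 1.037/1.25504 = 0.8263

u ≈ 0.8263c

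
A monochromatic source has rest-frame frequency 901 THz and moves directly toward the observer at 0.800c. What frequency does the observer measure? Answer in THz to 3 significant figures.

f_obs ≈ 2700 THz

Relativistic Doppler: f_obs = f_src √((1+β)/(1−β))
= 901 × √(1.8000/0.20000) = 901 × 3.0000 = 2700 THz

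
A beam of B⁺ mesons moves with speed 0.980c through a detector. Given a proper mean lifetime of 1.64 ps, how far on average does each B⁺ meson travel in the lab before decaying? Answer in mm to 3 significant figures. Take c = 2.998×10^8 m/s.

γ = 1/√(1 − 0.980²) = 5.0252
Dilated lifetime: Δt = γτ₀ = 5.0252 × 1.64 ps = 8.2413 ps
d = vΔt = 0.980c × 8.2413 ps = 2.9380×10^8 m/s × 8.2413×10^-12 s = 2.42 mm

d ≈ 2.42 mm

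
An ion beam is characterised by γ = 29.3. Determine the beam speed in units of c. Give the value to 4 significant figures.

β = √(1 − 1/γ²) = √(1 − 1/29.3²) = √(0.998835) = 0.9994

β ≈ 0.9994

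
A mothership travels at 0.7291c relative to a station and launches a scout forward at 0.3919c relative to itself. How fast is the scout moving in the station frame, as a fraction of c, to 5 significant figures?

u ≈ 0.87188c

Compose boost 2: (0.3919 + 0.7291)/(1 + 0.3919×0.7291) = 1.1210/1.285734 = 0.87188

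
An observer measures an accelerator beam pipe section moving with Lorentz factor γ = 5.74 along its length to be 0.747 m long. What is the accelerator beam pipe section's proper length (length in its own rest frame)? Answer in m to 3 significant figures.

γ = 5.74 (given)
L₀ = γL = 5.74 × 0.747 = 4.29 m

L₀ ≈ 4.29 m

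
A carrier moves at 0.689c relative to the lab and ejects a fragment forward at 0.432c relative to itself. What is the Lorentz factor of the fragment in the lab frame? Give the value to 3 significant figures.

γ ≈ 1.99

u_lab = (0.432 + 0.689)/(1 + 0.432×0.689) = 1.121/1.29765 = 0.863871
γ = 1/√(1 − 0.863871²) = 1.99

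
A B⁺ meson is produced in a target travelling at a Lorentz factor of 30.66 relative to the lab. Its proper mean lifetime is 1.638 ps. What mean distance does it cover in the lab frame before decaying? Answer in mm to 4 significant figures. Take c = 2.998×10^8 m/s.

d ≈ 15.05 mm

β = √(1 − 1/γ²) = √(1 − 1/30.66²) = 0.999468
Dilated lifetime: Δt = γτ₀ = 30.66 × 1.638 ps = 50.2211 ps
d = vΔt = 0.999468c × 50.2211 ps = 2.99640×10^8 m/s × 5.02211×10^-11 s = 15.05 mm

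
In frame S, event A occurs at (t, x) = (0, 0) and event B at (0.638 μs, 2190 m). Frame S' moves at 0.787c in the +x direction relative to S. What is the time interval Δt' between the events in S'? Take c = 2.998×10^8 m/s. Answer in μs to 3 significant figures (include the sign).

γ = 1/√(1 − 0.787²) = 1.6209
Δt' = γ(Δt − vΔx/c²) = 1.6209 × (0.638 μs − 0.787×2190 m / (2.998×10^8 m/s))
= 1.6209 × (-5.1109 μs) = -8.28 μs

Δt' ≈ -8.28 μs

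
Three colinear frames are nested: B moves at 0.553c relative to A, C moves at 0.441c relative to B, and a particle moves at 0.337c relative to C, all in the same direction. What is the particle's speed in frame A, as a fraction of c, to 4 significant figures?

u ≈ 0.8951c

Compose boost 2: (0.441 + 0.553)/(1 + 0.441×0.553) = 0.9940/1.24387 = 0.799117
Compose boost 3: (0.337 + 0.799117)/(1 + 0.337×0.799117) = 1.13612/1.26930 = 0.8951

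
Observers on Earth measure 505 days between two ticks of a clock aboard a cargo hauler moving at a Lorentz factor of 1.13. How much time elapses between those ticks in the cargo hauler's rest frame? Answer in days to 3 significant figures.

τ₀ ≈ 447 days

γ = 1.13 (given)
Proper time: τ₀ = Δt/γ = 505/1.13 = 447 days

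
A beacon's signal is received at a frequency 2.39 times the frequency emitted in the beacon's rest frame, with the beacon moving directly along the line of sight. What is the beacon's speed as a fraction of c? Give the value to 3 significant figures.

f_obs/f_src = √((1+β)/(1−β)) = 2.39  ⇒  (1+β)/(1−β) = 5.7121
β = |1 − D²|/(1 + D²) = |1 − 5.7121|/(1 + 5.7121) = 0.702

β ≈ 0.702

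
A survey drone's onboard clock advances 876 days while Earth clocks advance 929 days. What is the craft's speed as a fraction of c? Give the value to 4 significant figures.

γ = Δt/τ₀ = 929/876 = 1.06050
β = √(1 − 1/γ²) = √(1 − 1/1.06050²) = 0.3329

β ≈ 0.3329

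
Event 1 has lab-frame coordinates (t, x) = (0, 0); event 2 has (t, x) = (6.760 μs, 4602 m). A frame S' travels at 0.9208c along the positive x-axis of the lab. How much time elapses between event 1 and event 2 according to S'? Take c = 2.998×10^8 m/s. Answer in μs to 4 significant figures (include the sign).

Δt' ≈ -18.91 μs

γ = 1/√(1 − 0.9208²) = 2.56387
Δt' = γ(Δt − vΔx/c²) = 2.56387 × (6.760 μs − 0.9208×4602 m / (2.998×10^8 m/s))
= 2.56387 × (-7.37449 μs) = -18.91 μs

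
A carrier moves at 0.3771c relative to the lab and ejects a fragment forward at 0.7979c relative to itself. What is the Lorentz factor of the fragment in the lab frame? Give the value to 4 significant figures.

γ ≈ 2.330

u_lab = (0.7979 + 0.3771)/(1 + 0.7979×0.3771) = 1.1750/1.300888 = 0.9032291
γ = 1/√(1 − 0.9032291²) = 2.330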